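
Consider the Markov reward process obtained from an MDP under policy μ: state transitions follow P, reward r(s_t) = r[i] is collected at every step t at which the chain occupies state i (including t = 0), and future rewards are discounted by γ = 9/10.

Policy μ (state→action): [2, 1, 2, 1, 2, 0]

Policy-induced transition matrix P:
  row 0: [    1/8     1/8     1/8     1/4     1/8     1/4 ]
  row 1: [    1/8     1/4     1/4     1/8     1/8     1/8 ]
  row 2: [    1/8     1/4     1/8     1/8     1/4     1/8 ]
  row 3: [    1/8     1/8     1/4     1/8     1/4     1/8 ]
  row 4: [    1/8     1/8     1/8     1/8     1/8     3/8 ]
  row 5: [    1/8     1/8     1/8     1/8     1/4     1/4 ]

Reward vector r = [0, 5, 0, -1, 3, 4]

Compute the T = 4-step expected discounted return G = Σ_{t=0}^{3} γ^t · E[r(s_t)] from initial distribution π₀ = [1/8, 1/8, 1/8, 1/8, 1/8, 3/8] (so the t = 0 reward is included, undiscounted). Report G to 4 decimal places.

t=0: π = [0.1250, 0.1250, 0.1250, 0.1250, 0.1250, 0.3750], E[r] = 2.3750, γ^t·E[r] = 2.375000, running G = 2.375000
t=1: π = [0.1250, 0.1563, 0.1563, 0.1406, 0.2031, 0.2188], E[r] = 2.1250, γ^t·E[r] = 1.912500, running G = 4.287500
t=2: π = [0.1250, 0.1641, 0.1621, 0.1406, 0.1895, 0.2188], E[r] = 2.1230, γ^t·E[r] = 1.719668, running G = 6.007168
t=3: π = [0.1250, 0.1658, 0.1631, 0.1406, 0.1902, 0.2153], E[r] = 2.1201, γ^t·E[r] = 1.545565, running G = 7.552733

G = 7.5527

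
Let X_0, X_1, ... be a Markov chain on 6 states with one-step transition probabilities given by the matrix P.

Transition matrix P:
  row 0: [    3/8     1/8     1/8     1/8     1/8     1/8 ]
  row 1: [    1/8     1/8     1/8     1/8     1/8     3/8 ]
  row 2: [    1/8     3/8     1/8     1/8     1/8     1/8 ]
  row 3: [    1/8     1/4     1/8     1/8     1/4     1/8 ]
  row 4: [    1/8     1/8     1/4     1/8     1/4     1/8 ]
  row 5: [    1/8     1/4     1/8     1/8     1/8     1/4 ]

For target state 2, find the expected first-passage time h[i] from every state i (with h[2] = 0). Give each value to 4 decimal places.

First-step conditioning: h[2] = 0; for i ≠ 2, h[i] = 1 + Σ_k P[i][k]·h[k].
  h[0] = 1 + 3/8·h[0] + 1/8·h[1] + 1/8·h[3] + 1/8·h[4] + 1/8·h[5]
  h[1] = 1 + 1/8·h[0] + 1/8·h[1] + 1/8·h[3] + 1/8·h[4] + 3/8·h[5]
  h[3] = 1 + 1/8·h[0] + 1/4·h[1] + 1/8·h[3] + 1/4·h[4] + 1/8·h[5]
  h[4] = 1 + 1/8·h[0] + 1/8·h[1] + 1/8·h[3] + 1/4·h[4] + 1/8·h[5]
  h[5] = 1 + 1/8·h[0] + 1/4·h[1] + 1/8·h[3] + 1/8·h[4] + 1/4·h[5]
Solving the 5×5 linear system over states ≠ 2 gives exactly h = [448/65, 448/65, 0, 88/13, 384/65, 448/65] (h[2] = 0 is the target).

h = [6.8923, 6.8923, 0.0000, 6.7692, 5.9077, 6.8923]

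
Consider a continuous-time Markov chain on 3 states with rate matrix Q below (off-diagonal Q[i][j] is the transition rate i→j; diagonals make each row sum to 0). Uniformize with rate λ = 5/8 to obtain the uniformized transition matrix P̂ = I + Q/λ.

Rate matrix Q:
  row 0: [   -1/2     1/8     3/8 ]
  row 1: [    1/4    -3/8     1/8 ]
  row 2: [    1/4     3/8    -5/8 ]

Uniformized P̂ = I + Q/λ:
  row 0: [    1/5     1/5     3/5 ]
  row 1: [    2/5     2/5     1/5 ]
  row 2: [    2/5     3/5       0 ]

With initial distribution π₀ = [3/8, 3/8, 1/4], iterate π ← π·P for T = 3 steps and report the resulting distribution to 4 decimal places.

t=0: π = [0.3750, 0.3750, 0.2500]
t=1: π = [0.3250, 0.3750, 0.3000]
t=2: π = [0.3350, 0.3950, 0.2700]
t=3: π = [0.3330, 0.3870, 0.2800]

π = [0.3330, 0.3870, 0.2800]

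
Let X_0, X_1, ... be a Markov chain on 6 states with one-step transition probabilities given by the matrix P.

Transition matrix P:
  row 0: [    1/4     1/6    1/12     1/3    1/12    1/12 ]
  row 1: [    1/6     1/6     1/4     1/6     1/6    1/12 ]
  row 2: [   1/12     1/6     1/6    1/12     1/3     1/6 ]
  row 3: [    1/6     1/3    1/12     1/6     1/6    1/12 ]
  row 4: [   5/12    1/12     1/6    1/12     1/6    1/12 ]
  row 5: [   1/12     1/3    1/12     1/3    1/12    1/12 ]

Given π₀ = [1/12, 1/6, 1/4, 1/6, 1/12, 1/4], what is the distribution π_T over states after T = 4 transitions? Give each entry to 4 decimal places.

π = [0.2055, 0.2004, 0.1423, 0.1911, 0.1654, 0.0953]

t=0: π = [0.0833, 0.1667, 0.2500, 0.1667, 0.0833, 0.2500]
t=1: π = [0.1528, 0.2292, 0.1389, 0.1944, 0.1806, 0.1042]
t=2: π = [0.2043, 0.2014, 0.1481, 0.1829, 0.1684, 0.0949]
t=3: π = [0.2055, 0.1989, 0.1433, 0.1902, 0.1664, 0.0957]
t=4: π = [0.2055, 0.2004, 0.1423, 0.1911, 0.1654, 0.0953]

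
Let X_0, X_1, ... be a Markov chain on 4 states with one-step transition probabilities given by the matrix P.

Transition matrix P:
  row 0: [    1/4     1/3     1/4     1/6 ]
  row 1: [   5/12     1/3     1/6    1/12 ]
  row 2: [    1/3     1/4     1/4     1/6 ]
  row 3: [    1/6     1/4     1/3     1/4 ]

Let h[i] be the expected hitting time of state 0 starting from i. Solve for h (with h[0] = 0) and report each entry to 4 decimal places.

h = [0.0000, 2.7056, 3.0313, 3.5825]

First-step conditioning: h[0] = 0; for i ≠ 0, h[i] = 1 + Σ_k P[i][k]·h[k].
  h[1] = 1 + 1/3·h[1] + 1/6·h[2] + 1/12·h[3]
  h[2] = 1 + 1/4·h[1] + 1/4·h[2] + 1/6·h[3]
  h[3] = 1 + 1/4·h[1] + 1/3·h[2] + 1/4·h[3]
Solving the 3×3 linear system over states ≠ 0 gives exactly h = [0, 1296/479, 1452/479, 1716/479] (h[0] = 0 is the target).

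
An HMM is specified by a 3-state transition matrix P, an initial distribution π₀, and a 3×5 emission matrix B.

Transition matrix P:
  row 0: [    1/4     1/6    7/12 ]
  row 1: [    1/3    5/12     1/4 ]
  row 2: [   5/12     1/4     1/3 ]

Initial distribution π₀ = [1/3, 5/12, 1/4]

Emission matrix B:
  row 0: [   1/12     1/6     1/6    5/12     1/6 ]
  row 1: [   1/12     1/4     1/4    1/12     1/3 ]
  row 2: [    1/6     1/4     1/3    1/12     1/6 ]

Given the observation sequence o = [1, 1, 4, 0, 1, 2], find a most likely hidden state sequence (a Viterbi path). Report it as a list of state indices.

t=0: δ = [5.556e-02, 1.042e-01, 6.250e-02]  (obs o_0=1)
t=1: δ = [5.787e-03, 1.085e-02, 8.102e-03]  ψ = [1, 1, 0]  (obs o_1=1)
t=2: δ = [6.028e-04, 1.507e-03, 5.626e-04]  ψ = [1, 1, 0]  (obs o_2=4)
t=3: δ = [4.186e-05, 5.233e-05, 6.279e-05]  ψ = [1, 1, 1]  (obs o_3=0)
t=4: δ = [4.361e-06, 5.451e-06, 6.105e-06]  ψ = [2, 1, 0]  (obs o_4=1)
t=5: δ = [4.240e-07, 5.678e-07, 8.479e-07]  ψ = [2, 1, 0]  (obs o_5=2)
backtrack: best end state = 2; path = [1, 1, 1, 2, 0, 2]

path = [1, 1, 1, 2, 0, 2]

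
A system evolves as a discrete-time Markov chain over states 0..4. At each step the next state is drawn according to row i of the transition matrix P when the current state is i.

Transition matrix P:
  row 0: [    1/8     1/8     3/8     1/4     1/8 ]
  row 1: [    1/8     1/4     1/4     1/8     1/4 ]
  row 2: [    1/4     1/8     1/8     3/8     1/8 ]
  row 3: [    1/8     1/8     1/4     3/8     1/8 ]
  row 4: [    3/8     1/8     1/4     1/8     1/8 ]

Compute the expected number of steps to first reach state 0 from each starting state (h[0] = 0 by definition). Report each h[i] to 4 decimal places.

h = [0.0000, 5.1158, 4.7158, 5.3053, 3.9789]

First-step conditioning: h[0] = 0; for i ≠ 0, h[i] = 1 + Σ_k P[i][k]·h[k].
  h[1] = 1 + 1/4·h[1] + 1/4·h[2] + 1/8·h[3] + 1/4·h[4]
  h[2] = 1 + 1/8·h[1] + 1/8·h[2] + 3/8·h[3] + 1/8·h[4]
  h[3] = 1 + 1/8·h[1] + 1/4·h[2] + 3/8·h[3] + 1/8·h[4]
  h[4] = 1 + 1/8·h[1] + 1/4·h[2] + 1/8·h[3] + 1/8·h[4]
Solving the 4×4 linear system over states ≠ 0 gives exactly h = [0, 486/95, 448/95, 504/95, 378/95] (h[0] = 0 is the target).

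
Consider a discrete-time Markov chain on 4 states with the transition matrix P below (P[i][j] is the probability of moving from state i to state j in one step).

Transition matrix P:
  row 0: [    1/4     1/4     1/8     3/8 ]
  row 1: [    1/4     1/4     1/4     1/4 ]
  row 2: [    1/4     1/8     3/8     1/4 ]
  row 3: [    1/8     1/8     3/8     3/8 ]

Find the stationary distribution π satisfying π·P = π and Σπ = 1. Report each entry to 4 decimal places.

Balance equations π_j = Σ_i π_i·P[i][j]:
  π_0 = 1/4·π_0 + 1/4·π_1 + 1/4·π_2 + 1/8·π_3
  π_1 = 1/4·π_0 + 1/4·π_1 + 1/8·π_2 + 1/8·π_3
  π_2 = 1/8·π_0 + 1/4·π_1 + 3/8·π_2 + 3/8·π_3
  normalize: π_0 + π_1 + π_2 + π_3 = 1
Solving the linear system gives exactly π = [4/19, 23/133, 40/133, 6/19].

π = [0.2105, 0.1729, 0.3008, 0.3158]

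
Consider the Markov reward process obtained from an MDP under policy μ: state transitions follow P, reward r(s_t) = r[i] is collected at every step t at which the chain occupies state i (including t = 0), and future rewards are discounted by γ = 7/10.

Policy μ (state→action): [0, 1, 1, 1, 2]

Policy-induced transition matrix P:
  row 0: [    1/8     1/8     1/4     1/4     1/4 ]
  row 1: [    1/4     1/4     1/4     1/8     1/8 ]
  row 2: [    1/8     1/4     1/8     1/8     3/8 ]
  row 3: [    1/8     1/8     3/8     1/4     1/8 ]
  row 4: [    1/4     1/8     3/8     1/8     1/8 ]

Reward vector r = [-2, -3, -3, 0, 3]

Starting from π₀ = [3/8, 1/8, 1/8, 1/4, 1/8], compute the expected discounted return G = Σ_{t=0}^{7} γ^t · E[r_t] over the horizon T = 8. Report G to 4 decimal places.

G = -3.3360

t=0: π = [0.3750, 0.1250, 0.1250, 0.2500, 0.1250], E[r] = -1.1250, γ^t·E[r] = -1.125000, running G = -1.125000
t=1: π = [0.1563, 0.1563, 0.2813, 0.2031, 0.2031], E[r] = -1.0156, γ^t·E[r] = -0.710938, running G = -1.835938
t=2: π = [0.1699, 0.1797, 0.2656, 0.1699, 0.2148], E[r] = -1.0313, γ^t·E[r] = -0.505313, running G = -2.341250
t=3: π = [0.1743, 0.1807, 0.2649, 0.1675, 0.2126], E[r] = -1.0474, γ^t·E[r] = -0.359246, running G = -2.700496
t=4: π = [0.1742, 0.1807, 0.2644, 0.1677, 0.2130], E[r] = -1.0446, γ^t·E[r] = -0.250805, running G = -2.951301
t=5: π = [0.1742, 0.1806, 0.2645, 0.1677, 0.2129], E[r] = -1.0453, γ^t·E[r] = -0.175692, running G = -3.126993
t=6: π = [0.1742, 0.1806, 0.2645, 0.1677, 0.2129], E[r] = -1.0451, γ^t·E[r] = -0.122956, running G = -3.249948
t=7: π = [0.1742, 0.1806, 0.2645, 0.1677, 0.2129], E[r] = -1.0452, γ^t·E[r] = -0.086075, running G = -3.336023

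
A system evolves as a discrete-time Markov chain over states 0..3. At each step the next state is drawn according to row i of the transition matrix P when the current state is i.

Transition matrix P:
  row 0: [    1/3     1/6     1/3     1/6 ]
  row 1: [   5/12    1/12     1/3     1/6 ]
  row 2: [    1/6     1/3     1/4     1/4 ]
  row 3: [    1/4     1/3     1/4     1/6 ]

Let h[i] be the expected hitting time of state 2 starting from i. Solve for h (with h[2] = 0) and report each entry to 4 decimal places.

First-step conditioning: h[2] = 0; for i ≠ 2, h[i] = 1 + Σ_k P[i][k]·h[k].
  h[0] = 1 + 1/3·h[0] + 1/6·h[1] + 1/6·h[3]
  h[1] = 1 + 5/12·h[0] + 1/12·h[1] + 1/6·h[3]
  h[3] = 1 + 1/4·h[0] + 1/3·h[1] + 1/6·h[3]
Solving the 3×3 linear system over states ≠ 2 gives exactly h = [72/23, 72/23, 0, 78/23] (h[2] = 0 is the target).

h = [3.1304, 3.1304, 0.0000, 3.3913]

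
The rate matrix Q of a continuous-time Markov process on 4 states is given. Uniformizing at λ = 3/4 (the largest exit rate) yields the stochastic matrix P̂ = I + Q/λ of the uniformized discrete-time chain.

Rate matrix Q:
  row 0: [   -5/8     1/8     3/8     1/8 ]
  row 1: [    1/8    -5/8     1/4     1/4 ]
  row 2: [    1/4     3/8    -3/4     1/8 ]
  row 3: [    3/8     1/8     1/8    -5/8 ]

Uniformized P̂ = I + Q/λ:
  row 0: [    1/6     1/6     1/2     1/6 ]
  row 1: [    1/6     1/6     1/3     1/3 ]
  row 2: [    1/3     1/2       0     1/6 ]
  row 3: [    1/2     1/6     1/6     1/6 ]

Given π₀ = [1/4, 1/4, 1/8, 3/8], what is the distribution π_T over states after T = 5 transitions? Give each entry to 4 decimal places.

t=0: π = [0.2500, 0.2500, 0.1250, 0.3750]
t=1: π = [0.3125, 0.2083, 0.2708, 0.2083]
t=2: π = [0.2813, 0.2569, 0.2604, 0.2014]
t=3: π = [0.2772, 0.2535, 0.2598, 0.2095]
t=4: π = [0.2798, 0.2533, 0.2580, 0.2089]
t=5: π = [0.2793, 0.2527, 0.2591, 0.2089]

π = [0.2793, 0.2527, 0.2591, 0.2089]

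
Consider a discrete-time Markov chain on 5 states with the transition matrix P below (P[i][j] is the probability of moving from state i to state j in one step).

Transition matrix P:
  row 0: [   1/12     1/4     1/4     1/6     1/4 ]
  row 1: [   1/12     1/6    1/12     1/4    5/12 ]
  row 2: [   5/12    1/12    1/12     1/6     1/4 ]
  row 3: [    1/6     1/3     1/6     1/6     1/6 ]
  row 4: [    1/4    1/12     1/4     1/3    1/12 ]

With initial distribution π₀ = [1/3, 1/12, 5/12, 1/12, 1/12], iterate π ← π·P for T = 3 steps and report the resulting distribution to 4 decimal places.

π = [0.1987, 0.1861, 0.1708, 0.2190, 0.2254]

t=0: π = [0.3333, 0.0833, 0.4167, 0.0833, 0.0833]
t=1: π = [0.2431, 0.1667, 0.1597, 0.1875, 0.2431]
t=2: π = [0.1927, 0.1846, 0.1800, 0.2211, 0.2216]
t=3: π = [0.1987, 0.1861, 0.1708, 0.2190, 0.2254]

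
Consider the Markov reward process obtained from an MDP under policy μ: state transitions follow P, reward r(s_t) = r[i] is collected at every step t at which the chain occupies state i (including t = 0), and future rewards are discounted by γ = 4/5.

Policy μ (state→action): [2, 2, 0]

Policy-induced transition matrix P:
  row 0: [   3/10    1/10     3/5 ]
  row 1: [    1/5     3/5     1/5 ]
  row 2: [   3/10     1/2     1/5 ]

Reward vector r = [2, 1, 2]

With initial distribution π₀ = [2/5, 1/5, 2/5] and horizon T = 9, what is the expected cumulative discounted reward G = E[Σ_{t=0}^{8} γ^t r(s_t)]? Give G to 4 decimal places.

t=0: π = [0.4000, 0.2000, 0.4000], E[r] = 1.8000, γ^t·E[r] = 1.800000, running G = 1.800000
t=1: π = [0.2800, 0.3600, 0.3600], E[r] = 1.6400, γ^t·E[r] = 1.312000, running G = 3.112000
t=2: π = [0.2640, 0.4240, 0.3120], E[r] = 1.5760, γ^t·E[r] = 1.008640, running G = 4.120640
t=3: π = [0.2576, 0.4368, 0.3056], E[r] = 1.5632, γ^t·E[r] = 0.800358, running G = 4.920998
t=4: π = [0.2563, 0.4406, 0.3030], E[r] = 1.5594, γ^t·E[r] = 0.638714, running G = 5.559712
t=5: π = [0.2559, 0.4415, 0.3025], E[r] = 1.5585, γ^t·E[r] = 0.510677, running G = 6.070390
t=6: π = [0.2558, 0.4418, 0.3024], E[r] = 1.5582, γ^t·E[r] = 0.408478, running G = 6.478868
t=7: π = [0.2558, 0.4418, 0.3023], E[r] = 1.5582, γ^t·E[r] = 0.326770, running G = 6.805638
t=8: π = [0.2558, 0.4419, 0.3023], E[r] = 1.5581, γ^t·E[r] = 0.261413, running G = 7.067051

G = 7.0671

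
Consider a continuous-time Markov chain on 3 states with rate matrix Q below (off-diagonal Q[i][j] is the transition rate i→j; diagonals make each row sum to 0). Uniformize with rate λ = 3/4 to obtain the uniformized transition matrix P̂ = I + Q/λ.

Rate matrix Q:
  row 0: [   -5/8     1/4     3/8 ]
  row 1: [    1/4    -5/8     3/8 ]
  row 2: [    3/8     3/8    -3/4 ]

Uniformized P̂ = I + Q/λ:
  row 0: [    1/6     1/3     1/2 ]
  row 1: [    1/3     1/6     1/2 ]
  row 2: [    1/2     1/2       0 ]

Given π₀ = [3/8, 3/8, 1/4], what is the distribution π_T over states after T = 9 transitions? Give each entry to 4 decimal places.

π = [0.3333, 0.3333, 0.3335]

t=0: π = [0.3750, 0.3750, 0.2500]
t=1: π = [0.3125, 0.3125, 0.3750]
t=2: π = [0.3438, 0.3438, 0.3125]
t=3: π = [0.3281, 0.3281, 0.3438]
t=4: π = [0.3359, 0.3359, 0.3281]
t=5: π = [0.3320, 0.3320, 0.3359]
t=6: π = [0.3340, 0.3340, 0.3320]
t=7: π = [0.3330, 0.3330, 0.3340]
t=8: π = [0.3335, 0.3335, 0.3330]
t=9: π = [0.3333, 0.3333, 0.3335]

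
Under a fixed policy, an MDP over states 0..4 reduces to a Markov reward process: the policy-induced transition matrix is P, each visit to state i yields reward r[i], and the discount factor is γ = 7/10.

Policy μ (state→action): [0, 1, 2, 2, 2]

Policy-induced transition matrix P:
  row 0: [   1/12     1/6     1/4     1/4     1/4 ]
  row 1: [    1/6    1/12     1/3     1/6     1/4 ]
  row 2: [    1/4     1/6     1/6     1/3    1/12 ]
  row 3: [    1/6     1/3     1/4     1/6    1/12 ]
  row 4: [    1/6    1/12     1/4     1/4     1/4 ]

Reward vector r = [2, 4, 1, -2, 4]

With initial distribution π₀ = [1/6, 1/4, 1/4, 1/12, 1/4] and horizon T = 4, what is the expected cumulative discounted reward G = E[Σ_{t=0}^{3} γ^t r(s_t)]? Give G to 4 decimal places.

G = 4.6794

t=0: π = [0.1667, 0.2500, 0.2500, 0.0833, 0.2500], E[r] = 2.4167, γ^t·E[r] = 2.416667, running G = 2.416667
t=1: π = [0.1736, 0.1389, 0.2500, 0.2431, 0.1944], E[r] = 1.4444, γ^t·E[r] = 1.011111, running G = 3.427778
t=2: π = [0.1730, 0.1794, 0.2407, 0.2390, 0.1678], E[r] = 1.4977, γ^t·E[r] = 0.733866, running G = 4.161644
t=3: π = [0.1723, 0.1776, 0.2449, 0.2352, 0.1700], E[r] = 1.5095, γ^t·E[r] = 0.517775, running G = 4.679419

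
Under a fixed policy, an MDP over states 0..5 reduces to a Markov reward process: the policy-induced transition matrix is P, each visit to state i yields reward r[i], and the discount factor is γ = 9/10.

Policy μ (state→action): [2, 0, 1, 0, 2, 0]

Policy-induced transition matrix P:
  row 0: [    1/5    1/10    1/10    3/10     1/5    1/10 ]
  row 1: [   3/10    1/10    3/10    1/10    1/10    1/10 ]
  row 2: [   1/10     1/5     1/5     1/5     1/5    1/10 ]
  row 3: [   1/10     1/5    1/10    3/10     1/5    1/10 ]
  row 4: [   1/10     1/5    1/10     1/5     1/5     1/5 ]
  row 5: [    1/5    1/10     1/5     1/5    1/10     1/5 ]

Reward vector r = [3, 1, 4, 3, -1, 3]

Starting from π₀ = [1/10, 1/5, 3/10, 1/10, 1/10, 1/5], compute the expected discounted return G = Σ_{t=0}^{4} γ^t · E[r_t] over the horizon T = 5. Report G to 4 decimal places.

G = 9.2738

t=0: π = [0.1000, 0.2000, 0.3000, 0.1000, 0.1000, 0.2000], E[r] = 2.5000, γ^t·E[r] = 2.500000, running G = 2.500000
t=1: π = [0.1700, 0.1500, 0.1900, 0.2000, 0.1600, 0.1300], E[r] = 2.2500, γ^t·E[r] = 2.025000, running G = 4.525000
t=2: π = [0.1600, 0.1550, 0.1620, 0.2220, 0.1720, 0.1290], E[r] = 2.1640, γ^t·E[r] = 1.752840, running G = 6.277840
t=3: π = [0.1599, 0.1556, 0.1601, 0.2227, 0.1716, 0.1301], E[r] = 2.1625, γ^t·E[r] = 1.576463, running G = 7.854303
t=4: π = [0.1601, 0.1554, 0.1601, 0.2227, 0.1714, 0.1302], E[r] = 2.1635, γ^t·E[r] = 1.419499, running G = 9.273801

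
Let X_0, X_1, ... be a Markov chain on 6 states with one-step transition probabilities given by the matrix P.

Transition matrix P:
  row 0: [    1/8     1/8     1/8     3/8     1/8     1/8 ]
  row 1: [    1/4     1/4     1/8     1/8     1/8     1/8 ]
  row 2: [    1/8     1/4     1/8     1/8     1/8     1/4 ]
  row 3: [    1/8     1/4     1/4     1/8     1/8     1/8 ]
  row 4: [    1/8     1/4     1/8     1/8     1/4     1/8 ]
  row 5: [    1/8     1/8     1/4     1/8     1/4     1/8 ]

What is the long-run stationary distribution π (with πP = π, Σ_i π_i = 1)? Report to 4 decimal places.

π = [0.1516, 0.2129, 0.1635, 0.1629, 0.1636, 0.1454]

Balance equations π_j = Σ_i π_i·P[i][j]:
  π_0 = 1/8·π_0 + 1/4·π_1 + 1/8·π_2 + 1/8·π_3 + 1/8·π_4 + 1/8·π_5
  π_1 = 1/8·π_0 + 1/4·π_1 + 1/4·π_2 + 1/4·π_3 + 1/4·π_4 + 1/8·π_5
  π_2 = 1/8·π_0 + 1/8·π_1 + 1/8·π_2 + 1/4·π_3 + 1/8·π_4 + 1/4·π_5
  π_3 = 3/8·π_0 + 1/8·π_1 + 1/8·π_2 + 1/8·π_3 + 1/8·π_4 + 1/8·π_5
  π_4 = 1/8·π_0 + 1/8·π_1 + 1/8·π_2 + 1/8·π_3 + 1/4·π_4 + 1/4·π_5
  normalize: π_0 + π_1 + π_2 + π_3 + π_4 + π_5 = 1
Solving the linear system gives exactly π = [4967/32762, 3487/16381, 2679/16381, 5337/32762, 5361/32762, 4765/32762].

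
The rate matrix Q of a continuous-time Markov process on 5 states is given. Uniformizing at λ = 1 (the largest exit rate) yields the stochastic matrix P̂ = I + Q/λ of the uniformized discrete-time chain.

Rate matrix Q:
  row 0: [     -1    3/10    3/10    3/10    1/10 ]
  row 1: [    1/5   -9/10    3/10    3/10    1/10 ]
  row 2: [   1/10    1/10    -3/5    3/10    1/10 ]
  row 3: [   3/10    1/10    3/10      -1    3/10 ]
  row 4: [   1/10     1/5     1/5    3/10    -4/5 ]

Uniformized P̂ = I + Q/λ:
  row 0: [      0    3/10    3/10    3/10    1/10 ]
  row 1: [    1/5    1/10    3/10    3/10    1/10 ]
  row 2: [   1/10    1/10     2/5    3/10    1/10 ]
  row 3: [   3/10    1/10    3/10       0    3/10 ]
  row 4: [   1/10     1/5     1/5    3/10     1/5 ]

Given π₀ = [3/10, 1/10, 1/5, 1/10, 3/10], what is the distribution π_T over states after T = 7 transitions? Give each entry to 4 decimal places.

π = [0.1460, 0.1455, 0.3153, 0.2308, 0.1624]

t=0: π = [0.3000, 0.1000, 0.2000, 0.1000, 0.3000]
t=1: π = [0.1000, 0.1900, 0.2900, 0.2700, 0.1500]
t=2: π = [0.1630, 0.1350, 0.3140, 0.2190, 0.1690]
t=3: π = [0.1410, 0.1495, 0.3145, 0.2343, 0.1607]
t=4: π = [0.1477, 0.1443, 0.3154, 0.2297, 0.1629]
t=5: π = [0.1456, 0.1458, 0.3152, 0.2311, 0.1622]
t=6: π = [0.1462, 0.1453, 0.3153, 0.2307, 0.1624]
t=7: π = [0.1460, 0.1455, 0.3153, 0.2308, 0.1624]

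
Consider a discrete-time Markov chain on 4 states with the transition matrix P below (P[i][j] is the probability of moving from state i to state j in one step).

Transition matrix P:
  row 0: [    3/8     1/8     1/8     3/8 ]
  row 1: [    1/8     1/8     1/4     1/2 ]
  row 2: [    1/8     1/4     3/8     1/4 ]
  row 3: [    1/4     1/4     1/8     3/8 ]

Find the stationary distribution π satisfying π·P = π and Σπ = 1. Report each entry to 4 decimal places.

π = [0.2291, 0.1968, 0.1995, 0.3747]

Balance equations π_j = Σ_i π_i·P[i][j]:
  π_0 = 3/8·π_0 + 1/8·π_1 + 1/8·π_2 + 1/4·π_3
  π_1 = 1/8·π_0 + 1/8·π_1 + 1/4·π_2 + 1/4·π_3
  π_2 = 1/8·π_0 + 1/4·π_1 + 3/8·π_2 + 1/8·π_3
  normalize: π_0 + π_1 + π_2 + π_3 = 1
Solving the linear system gives exactly π = [85/371, 73/371, 74/371, 139/371].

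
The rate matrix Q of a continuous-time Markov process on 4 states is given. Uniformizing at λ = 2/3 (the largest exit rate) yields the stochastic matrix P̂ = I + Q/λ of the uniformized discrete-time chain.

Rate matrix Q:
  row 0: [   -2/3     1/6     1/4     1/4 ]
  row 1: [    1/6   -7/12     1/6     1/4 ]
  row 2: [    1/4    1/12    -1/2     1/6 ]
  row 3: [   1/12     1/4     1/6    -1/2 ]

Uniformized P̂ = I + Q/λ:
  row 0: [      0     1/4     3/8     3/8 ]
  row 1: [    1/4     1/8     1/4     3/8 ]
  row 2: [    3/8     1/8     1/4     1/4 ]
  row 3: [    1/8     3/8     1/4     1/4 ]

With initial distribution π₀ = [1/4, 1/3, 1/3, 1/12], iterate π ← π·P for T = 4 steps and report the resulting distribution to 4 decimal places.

t=0: π = [0.2500, 0.3333, 0.3333, 0.0833]
t=1: π = [0.2188, 0.1771, 0.2813, 0.3229]
t=2: π = [0.1901, 0.2331, 0.2773, 0.2995]
t=3: π = [0.1997, 0.2236, 0.2738, 0.3029]
t=4: π = [0.1964, 0.2257, 0.2750, 0.3029]

π = [0.1964, 0.2257, 0.2750, 0.3029]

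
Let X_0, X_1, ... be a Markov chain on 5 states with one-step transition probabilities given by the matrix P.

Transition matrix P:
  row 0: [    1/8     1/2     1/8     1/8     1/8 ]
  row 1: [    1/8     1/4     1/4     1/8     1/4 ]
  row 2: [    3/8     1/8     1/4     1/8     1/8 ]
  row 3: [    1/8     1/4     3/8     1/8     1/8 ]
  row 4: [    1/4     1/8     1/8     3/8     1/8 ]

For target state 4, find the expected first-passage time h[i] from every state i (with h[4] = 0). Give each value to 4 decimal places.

First-step conditioning: h[4] = 0; for i ≠ 4, h[i] = 1 + Σ_k P[i][k]·h[k].
  h[0] = 1 + 1/8·h[0] + 1/2·h[1] + 1/8·h[2] + 1/8·h[3]
  h[1] = 1 + 1/8·h[0] + 1/4·h[1] + 1/4·h[2] + 1/8·h[3]
  h[2] = 1 + 3/8·h[0] + 1/8·h[1] + 1/4·h[2] + 1/8·h[3]
  h[3] = 1 + 1/8·h[0] + 1/4·h[1] + 3/8·h[2] + 1/8·h[3]
Solving the 4×4 linear system over states ≠ 4 gives exactly h = [1168/191, 1056/191, 1216/191, 1208/191, 0] (h[4] = 0 is the target).

h = [6.1152, 5.5288, 6.3665, 6.3246, 0.0000]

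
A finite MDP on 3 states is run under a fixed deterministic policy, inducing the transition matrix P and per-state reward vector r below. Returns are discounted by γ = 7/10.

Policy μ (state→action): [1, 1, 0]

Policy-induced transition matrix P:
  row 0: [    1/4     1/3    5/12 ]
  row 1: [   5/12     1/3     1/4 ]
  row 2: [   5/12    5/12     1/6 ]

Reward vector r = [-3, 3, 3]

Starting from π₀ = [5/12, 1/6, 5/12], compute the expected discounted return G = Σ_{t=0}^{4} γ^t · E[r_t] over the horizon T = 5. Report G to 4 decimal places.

G = 2.0571

t=0: π = [0.4167, 0.1667, 0.4167], E[r] = 0.5000, γ^t·E[r] = 0.500000, running G = 0.500000
t=1: π = [0.3472, 0.3681, 0.2847], E[r] = 0.9167, γ^t·E[r] = 0.641667, running G = 1.141667
t=2: π = [0.3588, 0.3571, 0.2841], E[r] = 0.8472, γ^t·E[r] = 0.415139, running G = 1.556806
t=3: π = [0.3569, 0.3570, 0.2861], E[r] = 0.8588, γ^t·E[r] = 0.294567, running G = 1.851373
t=4: π = [0.3572, 0.3572, 0.2856], E[r] = 0.8569, γ^t·E[r] = 0.205734, running G = 2.057107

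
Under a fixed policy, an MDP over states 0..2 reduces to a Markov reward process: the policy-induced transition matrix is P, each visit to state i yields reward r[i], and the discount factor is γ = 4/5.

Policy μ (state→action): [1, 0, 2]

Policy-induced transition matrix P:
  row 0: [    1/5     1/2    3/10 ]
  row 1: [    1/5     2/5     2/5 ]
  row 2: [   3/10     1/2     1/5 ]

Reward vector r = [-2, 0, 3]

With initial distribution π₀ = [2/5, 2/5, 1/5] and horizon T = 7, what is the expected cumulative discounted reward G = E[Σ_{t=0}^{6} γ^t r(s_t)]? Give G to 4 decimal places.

G = 1.2463

t=0: π = [0.4000, 0.4000, 0.2000], E[r] = -0.2000, γ^t·E[r] = -0.200000, running G = -0.200000
t=1: π = [0.2200, 0.4600, 0.3200], E[r] = 0.5200, γ^t·E[r] = 0.416000, running G = 0.216000
t=2: π = [0.2320, 0.4540, 0.3140], E[r] = 0.4780, γ^t·E[r] = 0.305920, running G = 0.521920
t=3: π = [0.2314, 0.4546, 0.3140], E[r] = 0.4792, γ^t·E[r] = 0.245350, running G = 0.767270
t=4: π = [0.2314, 0.4545, 0.3141], E[r] = 0.4794, γ^t·E[r] = 0.196354, running G = 0.963624
t=5: π = [0.2314, 0.4545, 0.3140], E[r] = 0.4793, γ^t·E[r] = 0.157068, running G = 1.120692
t=6: π = [0.2314, 0.4545, 0.3140], E[r] = 0.4793, γ^t·E[r] = 0.125656, running G = 1.246348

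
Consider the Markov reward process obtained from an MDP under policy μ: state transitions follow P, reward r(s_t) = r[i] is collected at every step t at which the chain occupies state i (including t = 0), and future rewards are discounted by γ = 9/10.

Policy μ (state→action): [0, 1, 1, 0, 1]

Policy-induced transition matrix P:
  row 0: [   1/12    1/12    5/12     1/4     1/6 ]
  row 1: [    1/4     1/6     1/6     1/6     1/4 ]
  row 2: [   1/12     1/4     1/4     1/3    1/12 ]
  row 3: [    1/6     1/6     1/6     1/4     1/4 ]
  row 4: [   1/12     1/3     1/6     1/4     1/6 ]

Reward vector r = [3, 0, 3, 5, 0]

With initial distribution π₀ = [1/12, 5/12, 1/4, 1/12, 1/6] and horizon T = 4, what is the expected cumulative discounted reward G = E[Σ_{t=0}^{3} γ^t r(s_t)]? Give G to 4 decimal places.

t=0: π = [0.0833, 0.4167, 0.2500, 0.0833, 0.1667], E[r] = 1.4167, γ^t·E[r] = 1.416667, running G = 1.416667
t=1: π = [0.1597, 0.2083, 0.2083, 0.2361, 0.1875], E[r] = 2.2847, γ^t·E[r] = 2.056250, running G = 3.472917
t=2: π = [0.1377, 0.2020, 0.2240, 0.2500, 0.1863], E[r] = 2.3351, γ^t·E[r] = 1.891406, running G = 5.364323
t=3: π = [0.1378, 0.2049, 0.2198, 0.2518, 0.1857], E[r] = 2.3319, γ^t·E[r] = 1.699980, running G = 7.064303

G = 7.0643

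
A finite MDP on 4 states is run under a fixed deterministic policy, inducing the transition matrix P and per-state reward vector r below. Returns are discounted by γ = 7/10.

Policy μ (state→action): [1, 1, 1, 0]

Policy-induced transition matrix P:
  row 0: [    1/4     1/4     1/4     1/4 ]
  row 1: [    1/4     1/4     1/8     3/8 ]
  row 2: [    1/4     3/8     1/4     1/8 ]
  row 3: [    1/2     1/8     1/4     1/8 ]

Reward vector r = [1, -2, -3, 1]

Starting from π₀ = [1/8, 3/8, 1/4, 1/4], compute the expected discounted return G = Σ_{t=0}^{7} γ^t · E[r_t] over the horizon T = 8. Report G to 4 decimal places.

G = -2.4122

t=0: π = [0.1250, 0.3750, 0.2500, 0.2500], E[r] = -1.1250, γ^t·E[r] = -1.125000, running G = -1.125000
t=1: π = [0.3125, 0.2500, 0.2031, 0.2344], E[r] = -0.5625, γ^t·E[r] = -0.393750, running G = -1.518750
t=2: π = [0.3086, 0.2461, 0.2188, 0.2266], E[r] = -0.6133, γ^t·E[r] = -0.300508, running G = -1.819258
t=3: π = [0.3066, 0.2490, 0.2192, 0.2251], E[r] = -0.6240, γ^t·E[r] = -0.214040, running G = -2.033298
t=4: π = [0.3063, 0.2493, 0.2189, 0.2256], E[r] = -0.6233, γ^t·E[r] = -0.149652, running G = -2.182950
t=5: π = [0.3064, 0.2492, 0.2188, 0.2256], E[r] = -0.6228, γ^t·E[r] = -0.104682, running G = -2.287632
t=6: π = [0.3064, 0.2492, 0.2189, 0.2256], E[r] = -0.6229, γ^t·E[r] = -0.073282, running G = -2.360914
t=7: π = [0.3064, 0.2492, 0.2189, 0.2256], E[r] = -0.6229, γ^t·E[r] = -0.051298, running G = -2.412212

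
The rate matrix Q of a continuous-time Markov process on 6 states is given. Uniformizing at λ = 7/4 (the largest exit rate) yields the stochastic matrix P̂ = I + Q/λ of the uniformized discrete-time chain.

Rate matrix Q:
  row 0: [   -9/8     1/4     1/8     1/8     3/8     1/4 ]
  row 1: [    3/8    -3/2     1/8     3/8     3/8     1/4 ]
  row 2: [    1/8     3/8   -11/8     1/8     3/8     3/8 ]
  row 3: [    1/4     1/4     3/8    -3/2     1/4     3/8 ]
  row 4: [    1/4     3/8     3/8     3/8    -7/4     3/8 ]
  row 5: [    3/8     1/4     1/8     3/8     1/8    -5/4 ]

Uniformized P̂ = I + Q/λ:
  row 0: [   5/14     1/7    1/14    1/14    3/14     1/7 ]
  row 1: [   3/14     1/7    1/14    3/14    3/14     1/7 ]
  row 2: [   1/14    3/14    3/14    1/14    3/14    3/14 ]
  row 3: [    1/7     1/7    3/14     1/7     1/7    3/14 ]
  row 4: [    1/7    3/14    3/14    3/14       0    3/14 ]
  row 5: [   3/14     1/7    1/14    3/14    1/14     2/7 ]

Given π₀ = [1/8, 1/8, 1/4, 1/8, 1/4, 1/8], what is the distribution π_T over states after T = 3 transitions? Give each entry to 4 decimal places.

t=0: π = [0.1250, 0.1250, 0.2500, 0.1250, 0.2500, 0.1250]
t=1: π = [0.1696, 0.1786, 0.1607, 0.1518, 0.1339, 0.2054]
t=2: π = [0.1952, 0.1639, 0.1352, 0.1563, 0.1454, 0.2041]
t=3: π = [0.2013, 0.1629, 0.1338, 0.1559, 0.1428, 0.2032]

π = [0.2013, 0.1629, 0.1338, 0.1559, 0.1428, 0.2032]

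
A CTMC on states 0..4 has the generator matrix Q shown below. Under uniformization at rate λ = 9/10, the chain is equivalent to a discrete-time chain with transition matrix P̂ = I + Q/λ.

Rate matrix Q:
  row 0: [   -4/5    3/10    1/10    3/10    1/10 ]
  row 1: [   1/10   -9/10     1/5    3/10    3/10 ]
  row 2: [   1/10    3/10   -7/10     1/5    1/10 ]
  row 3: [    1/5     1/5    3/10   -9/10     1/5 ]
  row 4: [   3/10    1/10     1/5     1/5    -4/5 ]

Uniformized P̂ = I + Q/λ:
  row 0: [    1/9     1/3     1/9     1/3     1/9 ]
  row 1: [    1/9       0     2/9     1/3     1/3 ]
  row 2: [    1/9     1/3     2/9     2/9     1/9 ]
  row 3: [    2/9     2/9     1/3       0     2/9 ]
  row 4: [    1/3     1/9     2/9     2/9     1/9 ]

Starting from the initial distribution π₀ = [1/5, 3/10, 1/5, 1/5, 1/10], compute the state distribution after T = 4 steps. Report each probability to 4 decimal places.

π = [0.1751, 0.2015, 0.2271, 0.2157, 0.1806]

t=0: π = [0.2000, 0.3000, 0.2000, 0.2000, 0.1000]
t=1: π = [0.1556, 0.1889, 0.2222, 0.2333, 0.2000]
t=2: π = [0.1815, 0.2000, 0.2309, 0.2086, 0.1790]
t=3: π = [0.1741, 0.2037, 0.2252, 0.2182, 0.1787]
t=4: π = [0.1751, 0.2015, 0.2271, 0.2157, 0.1806]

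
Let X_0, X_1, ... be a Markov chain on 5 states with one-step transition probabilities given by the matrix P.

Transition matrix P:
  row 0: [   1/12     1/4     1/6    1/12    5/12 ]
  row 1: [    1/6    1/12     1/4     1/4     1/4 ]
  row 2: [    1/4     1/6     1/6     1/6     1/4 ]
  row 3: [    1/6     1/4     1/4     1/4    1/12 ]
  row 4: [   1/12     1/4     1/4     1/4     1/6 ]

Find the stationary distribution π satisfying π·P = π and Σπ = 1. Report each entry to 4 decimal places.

Balance equations π_j = Σ_i π_i·P[i][j]:
  π_0 = 1/12·π_0 + 1/6·π_1 + 1/4·π_2 + 1/6·π_3 + 1/12·π_4
  π_1 = 1/4·π_0 + 1/12·π_1 + 1/6·π_2 + 1/4·π_3 + 1/4·π_4
  π_2 = 1/6·π_0 + 1/4·π_1 + 1/6·π_2 + 1/4·π_3 + 1/4·π_4
  π_3 = 1/12·π_0 + 1/4·π_1 + 1/6·π_2 + 1/4·π_3 + 1/4·π_4
  normalize: π_0 + π_1 + π_2 + π_3 + π_4 = 1
Solving the linear system gives exactly π = [2064/13441, 2670/13441, 2943/13441, 2771/13441, 2993/13441].

π = [0.1536, 0.1986, 0.2190, 0.2062, 0.2227]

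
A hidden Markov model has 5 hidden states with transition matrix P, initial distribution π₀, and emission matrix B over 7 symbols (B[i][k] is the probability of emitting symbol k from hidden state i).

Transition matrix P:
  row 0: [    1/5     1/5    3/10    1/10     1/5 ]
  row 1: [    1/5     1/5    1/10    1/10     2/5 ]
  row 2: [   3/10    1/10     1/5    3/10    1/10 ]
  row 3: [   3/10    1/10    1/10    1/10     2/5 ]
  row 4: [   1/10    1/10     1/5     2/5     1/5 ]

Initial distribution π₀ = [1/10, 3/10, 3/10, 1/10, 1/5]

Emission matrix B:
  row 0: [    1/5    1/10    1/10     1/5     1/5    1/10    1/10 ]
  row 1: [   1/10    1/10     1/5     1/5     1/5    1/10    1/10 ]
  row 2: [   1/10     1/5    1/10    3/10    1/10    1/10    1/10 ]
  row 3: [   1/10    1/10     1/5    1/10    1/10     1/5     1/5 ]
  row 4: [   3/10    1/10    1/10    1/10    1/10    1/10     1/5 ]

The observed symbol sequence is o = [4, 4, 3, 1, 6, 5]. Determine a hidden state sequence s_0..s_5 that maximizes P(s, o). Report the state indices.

t=0: δ = [2.000e-02, 6.000e-02, 3.000e-02, 1.000e-02, 2.000e-02]  (obs o_0=4)
t=1: δ = [2.400e-03, 2.400e-03, 6.000e-04, 9.000e-04, 2.400e-03]  ψ = [1, 1, 0, 2, 1]  (obs o_1=4)
t=2: δ = [9.600e-05, 9.600e-05, 2.160e-04, 9.600e-05, 9.600e-05]  ψ = [0, 0, 0, 4, 1]  (obs o_2=3)
t=3: δ = [6.480e-06, 2.160e-06, 8.640e-06, 6.480e-06, 3.840e-06]  ψ = [2, 2, 2, 2, 1]  (obs o_3=1)
t=4: δ = [2.592e-07, 1.296e-07, 1.944e-07, 5.184e-07, 5.184e-07]  ψ = [2, 0, 0, 2, 3]  (obs o_4=6)
t=5: δ = [1.555e-08, 5.184e-09, 1.037e-08, 4.147e-08, 2.074e-08]  ψ = [3, 0, 4, 4, 3]  (obs o_5=5)
backtrack: best end state = 3; path = [1, 0, 2, 3, 4, 3]

path = [1, 0, 2, 3, 4, 3]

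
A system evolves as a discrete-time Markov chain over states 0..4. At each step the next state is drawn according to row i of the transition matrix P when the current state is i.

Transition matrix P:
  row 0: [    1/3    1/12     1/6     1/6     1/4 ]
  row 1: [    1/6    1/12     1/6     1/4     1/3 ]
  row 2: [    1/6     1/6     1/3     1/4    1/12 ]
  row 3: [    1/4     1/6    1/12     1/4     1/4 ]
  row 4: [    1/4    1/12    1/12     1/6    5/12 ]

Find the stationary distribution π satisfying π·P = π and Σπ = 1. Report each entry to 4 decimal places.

π = [0.2487, 0.1131, 0.1513, 0.2059, 0.2810]

Balance equations π_j = Σ_i π_i·P[i][j]:
  π_0 = 1/3·π_0 + 1/6·π_1 + 1/6·π_2 + 1/4·π_3 + 1/4·π_4
  π_1 = 1/12·π_0 + 1/12·π_1 + 1/6·π_2 + 1/6·π_3 + 1/12·π_4
  π_2 = 1/6·π_0 + 1/6·π_1 + 1/3·π_2 + 1/12·π_3 + 1/12·π_4
  π_3 = 1/6·π_0 + 1/4·π_1 + 1/4·π_2 + 1/4·π_3 + 1/6·π_4
  normalize: π_0 + π_1 + π_2 + π_3 + π_4 = 1
Solving the linear system gives exactly π = [807/3245, 367/3245, 491/3245, 668/3245, 912/3245].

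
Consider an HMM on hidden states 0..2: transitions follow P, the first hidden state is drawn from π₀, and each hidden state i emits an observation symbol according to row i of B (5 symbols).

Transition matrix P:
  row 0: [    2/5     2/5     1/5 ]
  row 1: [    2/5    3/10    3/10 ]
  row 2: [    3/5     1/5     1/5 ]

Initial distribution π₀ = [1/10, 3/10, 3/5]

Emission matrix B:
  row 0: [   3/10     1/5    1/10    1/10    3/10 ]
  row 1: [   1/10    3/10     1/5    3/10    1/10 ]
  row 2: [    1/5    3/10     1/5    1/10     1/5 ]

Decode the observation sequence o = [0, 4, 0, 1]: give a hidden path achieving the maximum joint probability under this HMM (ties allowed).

path = [2, 0, 0, 1]

t=0: δ = [3.000e-02, 3.000e-02, 1.200e-01]  (obs o_0=0)
t=1: δ = [2.160e-02, 2.400e-03, 4.800e-03]  ψ = [2, 2, 2]  (obs o_1=4)
t=2: δ = [2.592e-03, 8.640e-04, 8.640e-04]  ψ = [0, 0, 0]  (obs o_2=0)
t=3: δ = [2.074e-04, 3.110e-04, 1.555e-04]  ψ = [0, 0, 0]  (obs o_3=1)
backtrack: best end state = 1; path = [2, 0, 0, 1]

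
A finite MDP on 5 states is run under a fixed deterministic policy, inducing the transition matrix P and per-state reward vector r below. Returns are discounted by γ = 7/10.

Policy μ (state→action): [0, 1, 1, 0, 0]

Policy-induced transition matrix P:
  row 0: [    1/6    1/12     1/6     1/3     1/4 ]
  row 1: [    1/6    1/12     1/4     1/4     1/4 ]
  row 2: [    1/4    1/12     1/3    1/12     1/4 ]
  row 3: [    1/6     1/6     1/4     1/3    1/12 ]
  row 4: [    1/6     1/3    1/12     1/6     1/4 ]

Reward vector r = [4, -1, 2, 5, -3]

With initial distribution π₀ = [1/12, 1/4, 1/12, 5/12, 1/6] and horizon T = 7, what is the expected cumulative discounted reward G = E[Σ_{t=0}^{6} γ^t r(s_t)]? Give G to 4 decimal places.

t=0: π = [0.0833, 0.2500, 0.0833, 0.4167, 0.1667], E[r] = 1.8333, γ^t·E[r] = 1.833333, running G = 1.833333
t=1: π = [0.1736, 0.1597, 0.2222, 0.2639, 0.1806], E[r] = 1.7569, γ^t·E[r] = 1.229861, running G = 3.063194
t=2: π = [0.1852, 0.1505, 0.2240, 0.2344, 0.2060], E[r] = 1.5920, γ^t·E[r] = 0.780087, running G = 3.843281
t=3: π = [0.1853, 0.1544, 0.2189, 0.2305, 0.2109], E[r] = 1.5443, γ^t·E[r] = 0.529685, running G = 4.372966
t=4: π = [0.1849, 0.1553, 0.2176, 0.2306, 0.2116], E[r] = 1.5378, γ^t·E[r] = 0.369231, running G = 4.742197
t=5: π = [0.1848, 0.1554, 0.2175, 0.2307, 0.2116], E[r] = 1.5376, γ^t·E[r] = 0.258422, running G = 5.000618
t=6: π = [0.1848, 0.1555, 0.2175, 0.2308, 0.2115], E[r] = 1.5377, γ^t·E[r] = 0.180914, running G = 5.181532

G = 5.1815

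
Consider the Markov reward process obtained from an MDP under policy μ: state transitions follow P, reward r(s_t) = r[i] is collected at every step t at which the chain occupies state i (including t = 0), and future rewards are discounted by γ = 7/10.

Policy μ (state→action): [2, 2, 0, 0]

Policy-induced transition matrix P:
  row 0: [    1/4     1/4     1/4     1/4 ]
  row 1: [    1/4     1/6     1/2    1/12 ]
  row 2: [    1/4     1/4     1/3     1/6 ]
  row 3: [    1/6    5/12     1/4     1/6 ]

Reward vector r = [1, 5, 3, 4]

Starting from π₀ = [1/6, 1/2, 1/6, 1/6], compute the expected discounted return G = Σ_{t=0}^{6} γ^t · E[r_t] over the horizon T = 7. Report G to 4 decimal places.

t=0: π = [0.1667, 0.5000, 0.1667, 0.1667], E[r] = 3.8333, γ^t·E[r] = 3.833333, running G = 3.833333
t=1: π = [0.2361, 0.2361, 0.3889, 0.1389], E[r] = 3.1389, γ^t·E[r] = 2.197222, running G = 6.030556
t=2: π = [0.2384, 0.2535, 0.3414, 0.1667], E[r] = 3.1968, γ^t·E[r] = 1.566412, running G = 7.596968
t=3: π = [0.2361, 0.2567, 0.3418, 0.1654], E[r] = 3.2065, γ^t·E[r] = 1.099830, running G = 8.696797
t=4: π = [0.2362, 0.2562, 0.3426, 0.1650], E[r] = 3.2049, γ^t·E[r] = 0.769493, running G = 9.466290
t=5: π = [0.2363, 0.2561, 0.3426, 0.1650], E[r] = 3.2048, γ^t·E[r] = 0.538628, running G = 10.004918
t=6: π = [0.2362, 0.2562, 0.3426, 0.1650], E[r] = 3.2048, γ^t·E[r] = 0.377044, running G = 10.381962

G = 10.3820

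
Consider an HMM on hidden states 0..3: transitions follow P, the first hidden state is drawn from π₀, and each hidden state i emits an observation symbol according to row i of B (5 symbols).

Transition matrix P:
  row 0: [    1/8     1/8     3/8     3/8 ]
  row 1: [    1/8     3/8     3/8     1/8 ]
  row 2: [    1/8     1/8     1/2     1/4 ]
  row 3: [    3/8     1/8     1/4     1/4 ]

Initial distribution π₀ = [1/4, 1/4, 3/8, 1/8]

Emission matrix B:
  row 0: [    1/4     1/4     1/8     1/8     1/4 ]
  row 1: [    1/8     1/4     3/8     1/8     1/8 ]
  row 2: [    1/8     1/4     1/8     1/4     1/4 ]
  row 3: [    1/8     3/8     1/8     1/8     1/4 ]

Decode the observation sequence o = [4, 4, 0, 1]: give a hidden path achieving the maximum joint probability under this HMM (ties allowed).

t=0: δ = [6.250e-02, 3.125e-02, 9.375e-02, 3.125e-02]  (obs o_0=4)
t=1: δ = [2.930e-03, 1.465e-03, 1.172e-02, 5.859e-03]  ψ = [2, 1, 2, 0]  (obs o_1=4)
t=2: δ = [5.493e-04, 1.831e-04, 7.324e-04, 3.662e-04]  ψ = [3, 2, 2, 2]  (obs o_2=0)
t=3: δ = [3.433e-05, 2.289e-05, 9.155e-05, 7.725e-05]  ψ = [3, 2, 2, 0]  (obs o_3=1)
backtrack: best end state = 2; path = [2, 2, 2, 2]

path = [2, 2, 2, 2]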